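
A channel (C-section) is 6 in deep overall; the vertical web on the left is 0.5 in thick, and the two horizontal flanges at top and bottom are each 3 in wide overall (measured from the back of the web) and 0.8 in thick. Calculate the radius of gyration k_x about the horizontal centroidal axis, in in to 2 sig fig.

Break the section into simple shapes (no overlaps), measuring from the bottom-left corner of the bounding box.
Web: 0.5 × 6, A = 3 in², y = 3 in, Ī = 9 in⁴.
Top flange (beyond web): 2.5 × 0.8, A = 2 in², y = 5.6 in, Ī = 0.1067 in⁴.
Bottom flange (beyond web): 2.5 × 0.8, A = 2 in², y = 0.4 in, Ī = 0.1067 in⁴.
By symmetry the centroid is at mid-height, ȳ = 3 in.
Transfer each piece to the horizontal centroidal axis using Ī + A·d² with d = y − 3:
  web: d = 0 in → contributes +9 in⁴
  top flange (beyond web): d = 2.6 in → contributes +13.63 in⁴
  bottom flange (beyond web): d = -2.6 in → contributes +13.63 in⁴
Total I = 36.25 in⁴.
Radius of gyration: k = √(I/A) = √(36.25 / 7) = 2.276 in.

k_x ≈ 2.3 in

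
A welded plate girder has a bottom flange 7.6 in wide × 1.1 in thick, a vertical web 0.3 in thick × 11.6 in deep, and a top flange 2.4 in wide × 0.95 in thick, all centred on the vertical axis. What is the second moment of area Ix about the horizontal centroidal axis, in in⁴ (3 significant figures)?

Ix ≈ 360 in⁴

Treat the section as a set of non-overlapping primitives; coordinates are from the bounding-box lower-left.
Bottom plate: 7.6 × 1.1, A = 8.36 in², y = 0.55 in, Ī = 0.84297 in⁴.
Web plate: 0.3 × 11.6, A = 3.48 in², y = 6.9 in, Ī = 39.022 in⁴.
Top plate: 2.4 × 0.95, A = 2.28 in², y = 13.175 in, Ī = 0.17148 in⁴.
Centroid: ȳ = ΣA·y / ΣA = 4.1536 in.
Transfer each piece to the horizontal centroidal axis using Ī + A·d² with d = y − 4.1536:
  bottom plate: d = -3.6036 in → contributes +109.41 in⁴
  web plate: d = 2.7464 in → contributes +65.271 in⁴
  top plate: d = 9.0214 in → contributes +185.73 in⁴
Total I = 360.41 in⁴.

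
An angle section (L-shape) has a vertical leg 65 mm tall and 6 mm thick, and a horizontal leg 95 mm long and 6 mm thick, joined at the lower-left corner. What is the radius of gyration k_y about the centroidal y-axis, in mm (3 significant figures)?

Break the section into simple shapes (no overlaps), measuring from the bottom-left corner of the bounding box.
Vertical leg: 6 × 65, A = 390 mm², x = 3 mm, Ī = 1 170 mm⁴.
Horizontal leg (remainder): 89 × 6, A = 534 mm², x = 50.5 mm, Ī = 352 485 mm⁴.
Centroid: x̄ = ΣA·x / ΣA = 30.451 mm.
Transfer each piece to the centroidal y-axis using Ī + A·d² with d = x − 30.451:
  vertical leg: d = -27.451 mm → contributes +295 064 mm⁴
  horizontal leg (remainder): d = 20.049 mm → contributes +567 126 mm⁴
Total I = 862 190 mm⁴.
Radius of gyration: k = √(I/A) = √(862 190 / 924) = 30.547 mm.

k_y ≈ 30.5 mm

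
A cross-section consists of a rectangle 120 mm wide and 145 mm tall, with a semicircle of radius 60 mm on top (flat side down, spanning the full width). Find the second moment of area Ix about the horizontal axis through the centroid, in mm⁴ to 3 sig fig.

Decompose the section into non-overlapping parts with the origin at the bottom-left of its bounding rectangle.
Rectangular body: 120 × 145, A = 17 400 mm², y = 72.5 mm, Ī = 30 486 250 mm⁴.
Semicircular cap: semicircle r = 60, A = 5654.9 mm², y = 170.46 mm, Ī = 1 422 450 mm⁴.
Centroid: ȳ = ΣA·y / ΣA = 96.529 mm.
Transfer each piece to the horizontal axis through the centroid using Ī + A·d² with d = y − 96.529:
  rectangular body: d = -24.029 mm → contributes +40 532 612 mm⁴
  semicircular cap: d = 73.936 mm → contributes +32 335 060 mm⁴
Total I = 72 867 672 mm⁴.

Ix ≈ 7.29 × 10⁷ mm⁴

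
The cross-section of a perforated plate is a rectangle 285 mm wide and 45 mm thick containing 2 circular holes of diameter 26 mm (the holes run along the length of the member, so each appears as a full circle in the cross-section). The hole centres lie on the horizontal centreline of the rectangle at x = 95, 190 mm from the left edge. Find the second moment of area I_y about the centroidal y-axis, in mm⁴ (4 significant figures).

Decompose the section into non-overlapping parts with the origin at the bottom-left of its bounding rectangle.
Plate: 285 × 45, A = 12 825 mm², x = 142.5 mm, Ī = 86 809 219 mm⁴.
Hole 1 (subtracted): ⌀26, A = 530.929 mm², x = 95 mm, Ī = 22431.8 mm⁴.
Hole 2 (subtracted): ⌀26, A = 530.929 mm², x = 190 mm, Ī = 22431.8 mm⁴.
By symmetry the centroid is at mid-width, x̄ = 142.5 mm.
Transfer each piece to the centroidal y-axis using Ī + A·d² with d = x − 142.5:
  plate: d = 0 mm → contributes +86 809 219 mm⁴
  hole 1: d = -47.5 mm → contributes −1 220 341 mm⁴
  hole 2: d = 47.5 mm → contributes −1 220 341 mm⁴
Total I = 84 368 537 mm⁴.

I_y ≈ 8.437 × 10⁷ mm⁴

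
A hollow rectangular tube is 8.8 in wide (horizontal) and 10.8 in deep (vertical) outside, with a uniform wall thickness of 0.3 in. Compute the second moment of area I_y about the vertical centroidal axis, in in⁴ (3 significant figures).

I_y ≈ 145 in⁴

Split into non-overlapping primitives; take the origin at the lower-left of the bounding box.
Outer rectangle: 8.8 × 10.8, A = 95.04 in², x = 4.4 in, Ī = 613.32 in⁴.
Inner void (subtracted): 8.2 × 10.2, A = 83.64 in², x = 4.4 in, Ī = 468.66 in⁴.
By symmetry the centroid is at mid-width, x̄ = 4.4 in.
All pieces are centred on the vertical centroidal axis, so I = ΣĪ (holes subtracted) = 144.66 in⁴.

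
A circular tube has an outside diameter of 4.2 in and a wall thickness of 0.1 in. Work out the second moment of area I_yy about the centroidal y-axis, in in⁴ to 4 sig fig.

Decompose the section into non-overlapping parts with the origin at the bottom-left of its bounding rectangle.
Outer circle: ⌀4.2, A = 13.8544 in², x = 2.1 in, Ī = 15.2745 in⁴.
Bore (subtracted): ⌀4, A = 12.5664 in², x = 2.1 in, Ī = 12.5664 in⁴.
By symmetry the centroid is at mid-width, x̄ = 2.1 in.
All pieces are centred on the centroidal y-axis, so I = ΣĪ (holes subtracted) = 2.70813 in⁴.

I_yy ≈ 2.708 in⁴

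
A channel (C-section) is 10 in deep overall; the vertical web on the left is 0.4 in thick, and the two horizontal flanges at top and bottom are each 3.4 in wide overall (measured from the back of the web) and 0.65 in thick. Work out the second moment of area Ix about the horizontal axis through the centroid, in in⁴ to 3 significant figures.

Treat the section as a set of non-overlapping primitives; coordinates are from the bounding-box lower-left.
Web: 0.4 × 10, A = 4 in², y = 5 in, Ī = 33.333 in⁴.
Top flange (beyond web): 3 × 0.65, A = 1.95 in², y = 9.675 in, Ī = 0.068656 in⁴.
Bottom flange (beyond web): 3 × 0.65, A = 1.95 in², y = 0.325 in, Ī = 0.068656 in⁴.
By symmetry the centroid is at mid-height, ȳ = 5 in.
Transfer each piece to the horizontal axis through the centroid using Ī + A·d² with d = y − 5:
  web: d = 0 in → contributes +33.333 in⁴
  top flange (beyond web): d = 4.675 in → contributes +42.687 in⁴
  bottom flange (beyond web): d = -4.675 in → contributes +42.687 in⁴
Total I = 118.71 in⁴.

Ix ≈ 119 in⁴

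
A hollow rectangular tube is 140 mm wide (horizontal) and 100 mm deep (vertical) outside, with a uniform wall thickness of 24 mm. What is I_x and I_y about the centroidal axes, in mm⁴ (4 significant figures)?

Break the section into simple shapes (no overlaps), measuring from the bottom-left corner of the bounding box.
Outer rectangle: 140 × 100, A = 14 000 mm², y = 50 mm, Ī = 11 666 667 mm⁴.
Inner void (subtracted): 92 × 52, A = 4 784 mm², y = 50 mm, Ī = 1 077 995 mm⁴.
By symmetry the centroid is at mid-height, ȳ = 50 mm.
All pieces are centred on the centroidal x-axis, so I = ΣĪ (holes subtracted) = 10 588 672 mm⁴.
Repeating about the centroidal y-axis gives I_y = 19 492 352 mm⁴.

I_x ≈ 1.059 × 10⁷ mm⁴, I_y ≈ 1.949 × 10⁷ mm⁴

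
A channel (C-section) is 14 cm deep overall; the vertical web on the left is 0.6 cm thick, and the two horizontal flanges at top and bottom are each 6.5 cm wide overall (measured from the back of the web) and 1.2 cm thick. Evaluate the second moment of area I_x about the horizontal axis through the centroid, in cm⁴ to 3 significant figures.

I_x ≈ 719 cm⁴

Break the section into simple shapes (no overlaps), measuring from the bottom-left corner of the bounding box.
Web: 0.6 × 14, A = 8.4 cm², y = 7 cm, Ī = 137.2 cm⁴.
Top flange (beyond web): 5.9 × 1.2, A = 7.08 cm², y = 13.4 cm, Ī = 0.8496 cm⁴.
Bottom flange (beyond web): 5.9 × 1.2, A = 7.08 cm², y = 0.6 cm, Ī = 0.8496 cm⁴.
By symmetry the centroid is at mid-height, ȳ = 7 cm.
Transfer each piece to the horizontal axis through the centroid using Ī + A·d² with d = y − 7:
  web: d = 0 cm → contributes +137.2 cm⁴
  top flange (beyond web): d = 6.4 cm → contributes +290.85 cm⁴
  bottom flange (beyond web): d = -6.4 cm → contributes +290.85 cm⁴
Total I = 718.89 cm⁴.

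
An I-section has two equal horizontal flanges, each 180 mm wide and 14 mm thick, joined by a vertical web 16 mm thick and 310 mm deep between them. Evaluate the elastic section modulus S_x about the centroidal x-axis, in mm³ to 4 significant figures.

Split into non-overlapping primitives; take the origin at the lower-left of the bounding box.
Bottom flange: 180 × 14, A = 2 520 mm², y = 7 mm, Ī = 41 160 mm⁴.
Web: 16 × 310, A = 4 960 mm², y = 169 mm, Ī = 39 721 333 mm⁴.
Top flange: 180 × 14, A = 2 520 mm², y = 331 mm, Ī = 41 160 mm⁴.
By symmetry the centroid is at mid-height, ȳ = 169 mm.
Transfer each piece to the centroidal x-axis using Ī + A·d² with d = y − 169:
  bottom flange: d = -162 mm → contributes +66 176 040 mm⁴
  web: d = 0 mm → contributes +39 721 333 mm⁴
  top flange: d = 162 mm → contributes +66 176 040 mm⁴
Total I = 172 073 413 mm⁴.
Extreme fibre distance c = 169 mm; S = I/c = 1 018 186 mm³.

S_x ≈ 1.018 × 10⁶ mm³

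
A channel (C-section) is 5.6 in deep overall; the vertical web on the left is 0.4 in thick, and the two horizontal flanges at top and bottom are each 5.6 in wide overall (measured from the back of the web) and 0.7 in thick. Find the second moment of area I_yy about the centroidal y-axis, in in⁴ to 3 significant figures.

Decompose the section into non-overlapping parts with the origin at the bottom-left of its bounding rectangle.
Web: 0.4 × 5.6, A = 2.24 in², x = 0.2 in, Ī = 0.029867 in⁴.
Top flange (beyond web): 5.2 × 0.7, A = 3.64 in², x = 3 in, Ī = 8.2021 in⁴.
Bottom flange (beyond web): 5.2 × 0.7, A = 3.64 in², x = 3 in, Ī = 8.2021 in⁴.
Centroid: x̄ = ΣA·x / ΣA = 2.3412 in.
Transfer each piece to the centroidal y-axis using Ī + A·d² with d = x − 2.3412:
  web: d = -2.1412 in → contributes +10.299 in⁴
  top flange (beyond web): d = 0.65882 in → contributes +9.7821 in⁴
  bottom flange (beyond web): d = 0.65882 in → contributes +9.7821 in⁴
Total I = 29.864 in⁴.

I_yy ≈ 29.9 in⁴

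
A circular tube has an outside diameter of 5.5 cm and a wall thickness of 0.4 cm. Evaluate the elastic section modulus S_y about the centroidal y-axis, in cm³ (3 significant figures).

S_y ≈ 7.62 cm³

Split into non-overlapping primitives; take the origin at the lower-left of the bounding box.
Outer circle: ⌀5.5, A = 23.758 cm², x = 2.75 cm, Ī = 44.918 cm⁴.
Bore (subtracted): ⌀4.7, A = 17.349 cm², x = 2.75 cm, Ī = 23.953 cm⁴.
By symmetry the centroid is at mid-width, x̄ = 2.75 cm.
All pieces are centred on the centroidal y-axis, so I = ΣĪ (holes subtracted) = 20.965 cm⁴.
Extreme fibre distance c = 2.75 cm; S = I/c = 7.6236 cm³.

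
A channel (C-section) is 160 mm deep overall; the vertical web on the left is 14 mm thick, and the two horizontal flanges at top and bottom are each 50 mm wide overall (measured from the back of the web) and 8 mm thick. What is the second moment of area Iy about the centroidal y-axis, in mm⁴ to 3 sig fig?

Iy ≈ 3.85 × 10⁵ mm⁴

Treat the section as a set of non-overlapping primitives; coordinates are from the bounding-box lower-left.
Web: 14 × 160, A = 2 240 mm², x = 7 mm, Ī = 36 587 mm⁴.
Top flange (beyond web): 36 × 8, A = 288 mm², x = 32 mm, Ī = 31 104 mm⁴.
Bottom flange (beyond web): 36 × 8, A = 288 mm², x = 32 mm, Ī = 31 104 mm⁴.
Centroid: x̄ = ΣA·x / ΣA = 12.114 mm.
Transfer each piece to the centroidal y-axis using Ī + A·d² with d = x − 12.114:
  web: d = -5.1136 mm → contributes +95 161 mm⁴
  top flange (beyond web): d = 19.886 mm → contributes +144 999 mm⁴
  bottom flange (beyond web): d = 19.886 mm → contributes +144 999 mm⁴
Total I = 385 158 mm⁴.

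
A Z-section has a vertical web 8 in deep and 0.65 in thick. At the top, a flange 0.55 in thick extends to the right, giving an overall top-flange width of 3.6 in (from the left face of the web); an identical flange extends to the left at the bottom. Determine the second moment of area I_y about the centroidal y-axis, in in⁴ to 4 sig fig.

Treat the section as a set of non-overlapping primitives; coordinates are from the bounding-box lower-left.
Web: 0.65 × 8, A = 5.2 in², x = 3.275 in, Ī = 0.183083 in⁴.
Top flange (beyond web): 2.95 × 0.55, A = 1.6225 in², x = 5.075 in, Ī = 1.17665 in⁴.
Bottom flange (beyond web): 2.95 × 0.55, A = 1.6225 in², x = 1.475 in, Ī = 1.17665 in⁴.
Centroid: x̄ = ΣA·x / ΣA = 3.275 in.
Transfer each piece to the centroidal y-axis using Ī + A·d² with d = x − 3.275:
  web: d = 0 in → contributes +0.183083 in⁴
  top flange (beyond web): d = 1.8 in → contributes +6.43355 in⁴
  bottom flange (beyond web): d = -1.8 in → contributes +6.43355 in⁴
Total I = 13.0502 in⁴.

I_y ≈ 13.05 in⁴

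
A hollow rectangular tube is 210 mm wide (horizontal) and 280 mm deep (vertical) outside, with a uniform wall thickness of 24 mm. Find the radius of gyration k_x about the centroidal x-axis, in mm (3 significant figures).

Treat the section as a set of non-overlapping primitives; coordinates are from the bounding-box lower-left.
Outer rectangle: 210 × 280, A = 58 800 mm², y = 140 mm, Ī = 384 160 000 mm⁴.
Inner void (subtracted): 162 × 232, A = 37 584 mm², y = 140 mm, Ī = 168 576 768 mm⁴.
By symmetry the centroid is at mid-height, ȳ = 140 mm.
All pieces are centred on the centroidal x-axis, so I = ΣĪ (holes subtracted) = 215 583 232 mm⁴.
Radius of gyration: k = √(I/A) = √(215 583 232 / 21 216) = 100.8 mm.

k_x ≈ 101 mm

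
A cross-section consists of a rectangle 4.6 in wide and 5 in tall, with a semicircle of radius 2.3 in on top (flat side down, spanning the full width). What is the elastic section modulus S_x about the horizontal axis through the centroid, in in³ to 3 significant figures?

S_x ≈ 32.2 in³

Break the section into simple shapes (no overlaps), measuring from the bottom-left corner of the bounding box.
Rectangular body: 4.6 × 5, A = 23 in², y = 2.5 in, Ī = 47.917 in⁴.
Semicircular cap: semicircle r = 2.3, A = 8.3095 in², y = 5.9762 in, Ī = 3.0714 in⁴.
Centroid: ȳ = ΣA·y / ΣA = 3.4226 in.
Transfer each piece to the horizontal axis through the centroid using Ī + A·d² with d = y − 3.4226:
  rectangular body: d = -0.92257 in → contributes +67.493 in⁴
  semicircular cap: d = 2.5536 in → contributes +57.256 in⁴
Total I = 124.75 in⁴.
Extreme fibre distance c = 3.8774 in; S = I/c = 32.173 in³.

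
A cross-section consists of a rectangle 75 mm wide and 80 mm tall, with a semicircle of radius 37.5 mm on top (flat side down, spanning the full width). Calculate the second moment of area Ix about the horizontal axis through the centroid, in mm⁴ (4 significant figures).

Split into non-overlapping primitives; take the origin at the lower-left of the bounding box.
Rectangular body: 75 × 80, A = 6 000 mm², y = 40 mm, Ī = 3 200 000 mm⁴.
Semicircular cap: semicircle r = 37.5, A = 2208.93 mm², y = 95.9155 mm, Ī = 217 049 mm⁴.
Centroid: ȳ = ΣA·y / ΣA = 55.0462 mm.
Transfer each piece to the horizontal axis through the centroid using Ī + A·d² with d = y − 55.0462:
  rectangular body: d = -15.0462 mm → contributes +4 558 336 mm⁴
  semicircular cap: d = 40.8693 mm → contributes +3 906 620 mm⁴
Total I = 8 464 955 mm⁴.

Ix ≈ 8.465 × 10⁶ mm⁴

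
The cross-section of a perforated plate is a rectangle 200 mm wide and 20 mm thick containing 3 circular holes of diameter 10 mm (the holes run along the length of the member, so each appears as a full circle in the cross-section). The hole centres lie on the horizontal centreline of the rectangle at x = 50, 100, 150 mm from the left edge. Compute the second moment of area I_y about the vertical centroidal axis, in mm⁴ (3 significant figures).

Break the section into simple shapes (no overlaps), measuring from the bottom-left corner of the bounding box.
Plate: 200 × 20, A = 4 000 mm², x = 100 mm, Ī = 13 333 333 mm⁴.
Hole 1 (subtracted): ⌀10, A = 78.54 mm², x = 50 mm, Ī = 490.87 mm⁴.
Hole 2 (subtracted): ⌀10, A = 78.54 mm², x = 100 mm, Ī = 490.87 mm⁴.
Hole 3 (subtracted): ⌀10, A = 78.54 mm², x = 150 mm, Ī = 490.87 mm⁴.
By symmetry the centroid is at mid-width, x̄ = 100 mm.
Transfer each piece to the vertical centroidal axis using Ī + A·d² with d = x − 100:
  plate: d = 0 mm → contributes +13 333 333 mm⁴
  hole 1: d = -50 mm → contributes −196 840 mm⁴
  hole 2: d = 0 mm → contributes −490.87 mm⁴
  hole 3: d = 50 mm → contributes −196 840 mm⁴
Total I = 12 939 162 mm⁴.

I_y ≈ 1.29 × 10⁷ mm⁴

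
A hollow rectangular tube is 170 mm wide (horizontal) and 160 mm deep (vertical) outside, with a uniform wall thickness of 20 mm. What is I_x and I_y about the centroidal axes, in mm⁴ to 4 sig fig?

I_x ≈ 3.931 × 10⁷ mm⁴, I_y ≈ 4.354 × 10⁷ mm⁴

Split into non-overlapping primitives; take the origin at the lower-left of the bounding box.
Outer rectangle: 170 × 160, A = 27 200 mm², y = 80 mm, Ī = 58 026 667 mm⁴.
Inner void (subtracted): 130 × 120, A = 15 600 mm², y = 80 mm, Ī = 18 720 000 mm⁴.
By symmetry the centroid is at mid-height, ȳ = 80 mm.
All pieces are centred on the centroidal x-axis, so I = ΣĪ (holes subtracted) = 39 306 667 mm⁴.
Repeating about the centroidal y-axis gives I_y = 43 536 667 mm⁴.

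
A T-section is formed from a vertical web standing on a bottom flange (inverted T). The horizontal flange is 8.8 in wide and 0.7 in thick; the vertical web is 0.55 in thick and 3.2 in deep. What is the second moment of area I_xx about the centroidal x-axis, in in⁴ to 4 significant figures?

Split into non-overlapping primitives; take the origin at the lower-left of the bounding box.
Flange: 8.8 × 0.7, A = 6.16 in², y = 0.35 in, Ī = 0.251533 in⁴.
Web: 0.55 × 3.2, A = 1.76 in², y = 2.3 in, Ī = 1.50187 in⁴.
Centroid: ȳ = ΣA·y / ΣA = 0.783333 in.
Transfer each piece to the centroidal x-axis using Ī + A·d² with d = y − 0.783333:
  flange: d = -0.433333 in → contributes +1.40824 in⁴
  web: d = 1.51667 in → contributes +5.55036 in⁴
Total I = 6.9586 in⁴.

I_xx ≈ 6.959 in⁴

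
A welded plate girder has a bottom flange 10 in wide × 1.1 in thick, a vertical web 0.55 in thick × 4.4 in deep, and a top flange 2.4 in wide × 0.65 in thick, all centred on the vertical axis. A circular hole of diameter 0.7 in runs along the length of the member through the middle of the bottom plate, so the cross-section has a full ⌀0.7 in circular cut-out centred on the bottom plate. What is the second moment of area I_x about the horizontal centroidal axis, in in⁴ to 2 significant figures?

Treat the section as a set of non-overlapping primitives; coordinates are from the bounding-box lower-left.
Bottom plate: 10 × 1.1, A = 11 in², y = 0.55 in, Ī = 1.109 in⁴.
Web plate: 0.55 × 4.4, A = 2.42 in², y = 3.3 in, Ī = 3.904 in⁴.
Top plate: 2.4 × 0.65, A = 1.56 in², y = 5.825 in, Ī = 0.05493 in⁴.
Hole (subtracted): ⌀0.7, A = 0.3848 in², y = 0.55 in, Ī = 0.01179 in⁴.
Centroid: ȳ = ΣA·y / ΣA = 1.57 in.
Transfer each piece to the horizontal centroidal axis using Ī + A·d² with d = y − 1.57:
  bottom plate: d = -1.02 in → contributes +12.55 in⁴
  web plate: d = 1.73 in → contributes +11.15 in⁴
  top plate: d = 4.255 in → contributes +28.3 in⁴
  hole: d = -1.02 in → contributes −0.412 in⁴
Total I = 51.59 in⁴.

I_x ≈ 52 in⁴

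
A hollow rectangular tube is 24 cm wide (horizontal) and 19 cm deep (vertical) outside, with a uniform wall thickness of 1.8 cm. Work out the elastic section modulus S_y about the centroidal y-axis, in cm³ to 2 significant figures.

Break the section into simple shapes (no overlaps), measuring from the bottom-left corner of the bounding box.
Outer rectangle: 24 × 19, A = 456 cm², x = 12 cm, Ī = 21 888 cm⁴.
Inner void (subtracted): 20.4 × 15.4, A = 314.2 cm², x = 12 cm, Ī = 10 895 cm⁴.
By symmetry the centroid is at mid-width, x̄ = 12 cm.
All pieces are centred on the centroidal y-axis, so I = ΣĪ (holes subtracted) = 10 993 cm⁴.
Extreme fibre distance c = 12 cm; S = I/c = 916.1 cm³.

S_y ≈ 920 cm³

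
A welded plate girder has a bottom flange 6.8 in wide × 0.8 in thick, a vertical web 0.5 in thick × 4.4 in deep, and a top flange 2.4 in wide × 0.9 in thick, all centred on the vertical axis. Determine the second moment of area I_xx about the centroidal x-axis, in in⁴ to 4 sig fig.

I_xx ≈ 48.69 in⁴

Decompose the section into non-overlapping parts with the origin at the bottom-left of its bounding rectangle.
Bottom plate: 6.8 × 0.8, A = 5.44 in², y = 0.4 in, Ī = 0.290133 in⁴.
Web plate: 0.5 × 4.4, A = 2.2 in², y = 3 in, Ī = 3.54933 in⁴.
Top plate: 2.4 × 0.9, A = 2.16 in², y = 5.65 in, Ī = 0.1458 in⁴.
Centroid: ȳ = ΣA·y / ΣA = 2.14082 in.
Transfer each piece to the centroidal x-axis using Ī + A·d² with d = y − 2.14082:
  bottom plate: d = -1.74082 in → contributes +16.7757 in⁴
  web plate: d = 0.859184 in → contributes +5.17337 in⁴
  top plate: d = 3.50918 in → contributes +26.7448 in⁴
Total I = 48.6939 in⁴.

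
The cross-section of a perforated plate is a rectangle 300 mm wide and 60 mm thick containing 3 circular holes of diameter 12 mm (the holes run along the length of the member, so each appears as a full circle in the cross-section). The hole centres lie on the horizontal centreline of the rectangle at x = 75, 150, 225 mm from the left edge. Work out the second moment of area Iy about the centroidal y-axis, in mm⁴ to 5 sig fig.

Iy ≈ 1.3372 × 10⁸ mm⁴

Decompose the section into non-overlapping parts with the origin at the bottom-left of its bounding rectangle.
Plate: 300 × 60, A = 18 000 mm², x = 150 mm, Ī = 135 000 000 mm⁴.
Hole 1 (subtracted): ⌀12, A = 113.0973 mm², x = 75 mm, Ī = 1017.876 mm⁴.
Hole 2 (subtracted): ⌀12, A = 113.0973 mm², x = 150 mm, Ī = 1017.876 mm⁴.
Hole 3 (subtracted): ⌀12, A = 113.0973 mm², x = 225 mm, Ī = 1017.876 mm⁴.
By symmetry the centroid is at mid-width, x̄ = 150 mm.
Transfer each piece to the centroidal y-axis using Ī + A·d² with d = x − 150:
  plate: d = 0 mm → contributes +135 000 000 mm⁴
  hole 1: d = -75 mm → contributes −637190.4 mm⁴
  hole 2: d = 0 mm → contributes −1017.876 mm⁴
  hole 3: d = 75 mm → contributes −637190.4 mm⁴
Total I = 133 724 601 mm⁴.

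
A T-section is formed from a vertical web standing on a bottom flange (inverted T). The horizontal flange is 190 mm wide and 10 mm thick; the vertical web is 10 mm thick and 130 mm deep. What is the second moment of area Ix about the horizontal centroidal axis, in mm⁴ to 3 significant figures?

Ix ≈ 5.63 × 10⁶ mm⁴

Break the section into simple shapes (no overlaps), measuring from the bottom-left corner of the bounding box.
Flange: 190 × 10, A = 1 900 mm², y = 5 mm, Ī = 15 833 mm⁴.
Web: 10 × 130, A = 1 300 mm², y = 75 mm, Ī = 1 830 833 mm⁴.
Centroid: ȳ = ΣA·y / ΣA = 33.438 mm.
Transfer each piece to the horizontal centroidal axis using Ī + A·d² with d = y − 33.438:
  flange: d = -28.438 mm → contributes +1 552 347 mm⁴
  web: d = 41.563 mm → contributes +4 076 507 mm⁴
Total I = 5 628 854 mm⁴.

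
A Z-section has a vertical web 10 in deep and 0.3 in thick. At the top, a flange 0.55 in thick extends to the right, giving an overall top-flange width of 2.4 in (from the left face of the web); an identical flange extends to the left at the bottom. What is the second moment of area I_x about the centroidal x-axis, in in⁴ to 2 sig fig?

I_x ≈ 77 in⁴

Break the section into simple shapes (no overlaps), measuring from the bottom-left corner of the bounding box.
Web: 0.3 × 10, A = 3 in², y = 5 in, Ī = 25 in⁴.
Top flange (beyond web): 2.1 × 0.55, A = 1.155 in², y = 9.725 in, Ī = 0.02912 in⁴.
Bottom flange (beyond web): 2.1 × 0.55, A = 1.155 in², y = 0.275 in, Ī = 0.02912 in⁴.
Centroid: ȳ = ΣA·y / ΣA = 5 in.
Transfer each piece to the centroidal x-axis using Ī + A·d² with d = y − 5:
  web: d = 0 in → contributes +25 in⁴
  top flange (beyond web): d = 4.725 in → contributes +25.82 in⁴
  bottom flange (beyond web): d = -4.725 in → contributes +25.82 in⁴
Total I = 76.63 in⁴.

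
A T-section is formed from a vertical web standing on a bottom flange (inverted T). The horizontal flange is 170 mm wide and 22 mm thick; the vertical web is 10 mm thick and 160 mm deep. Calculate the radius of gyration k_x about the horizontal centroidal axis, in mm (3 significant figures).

Treat the section as a set of non-overlapping primitives; coordinates are from the bounding-box lower-left.
Flange: 170 × 22, A = 3 740 mm², y = 11 mm, Ī = 150 847 mm⁴.
Web: 10 × 160, A = 1 600 mm², y = 102 mm, Ī = 3 413 333 mm⁴.
Centroid: ȳ = ΣA·y / ΣA = 38.266 mm.
Transfer each piece to the horizontal centroidal axis using Ī + A·d² with d = y − 38.266:
  flange: d = -27.266 mm → contributes +2 931 276 mm⁴
  web: d = 63.734 mm → contributes +9 912 587 mm⁴
Total I = 12 843 862 mm⁴.
Radius of gyration: k = √(I/A) = √(12 843 862 / 5 340) = 49.043 mm.

k_x ≈ 49.0 mm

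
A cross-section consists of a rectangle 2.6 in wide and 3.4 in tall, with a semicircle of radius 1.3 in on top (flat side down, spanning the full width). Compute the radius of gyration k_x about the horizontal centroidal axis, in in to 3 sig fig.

Break the section into simple shapes (no overlaps), measuring from the bottom-left corner of the bounding box.
Rectangular body: 2.6 × 3.4, A = 8.84 in², y = 1.7 in, Ī = 8.5159 in⁴.
Semicircular cap: semicircle r = 1.3, A = 2.6546 in², y = 3.9517 in, Ī = 0.31348 in⁴.
Centroid: ȳ = ΣA·y / ΣA = 2.22 in.
Transfer each piece to the horizontal centroidal axis using Ī + A·d² with d = y − 2.22:
  rectangular body: d = -0.52003 in → contributes +10.906 in⁴
  semicircular cap: d = 1.7317 in → contributes +8.2743 in⁴
Total I = 19.181 in⁴.
Radius of gyration: k = √(I/A) = √(19.181 / 11.495) = 1.2918 in.

k_x ≈ 1.29 in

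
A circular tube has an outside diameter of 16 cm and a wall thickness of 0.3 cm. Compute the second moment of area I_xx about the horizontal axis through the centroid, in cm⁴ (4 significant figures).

I_xx ≈ 456.1 cm⁴

Treat the section as a set of non-overlapping primitives; coordinates are from the bounding-box lower-left.
Outer circle: ⌀16, A = 201.062 cm², y = 8 cm, Ī = 3216.99 cm⁴.
Bore (subtracted): ⌀15.4, A = 186.265 cm², y = 8 cm, Ī = 2760.91 cm⁴.
By symmetry the centroid is at mid-height, ȳ = 8 cm.
All pieces are centred on the horizontal axis through the centroid, so I = ΣĪ (holes subtracted) = 456.077 cm⁴.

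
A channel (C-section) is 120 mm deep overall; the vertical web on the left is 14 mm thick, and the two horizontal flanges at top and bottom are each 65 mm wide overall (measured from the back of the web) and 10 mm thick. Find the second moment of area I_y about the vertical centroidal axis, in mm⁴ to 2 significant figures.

I_y ≈ 9.2 × 10⁵ mm⁴

Treat the section as a set of non-overlapping primitives; coordinates are from the bounding-box lower-left.
Web: 14 × 120, A = 1 680 mm², x = 7 mm, Ī = 27 440 mm⁴.
Top flange (beyond web): 51 × 10, A = 510 mm², x = 39.5 mm, Ī = 110 543 mm⁴.
Bottom flange (beyond web): 51 × 10, A = 510 mm², x = 39.5 mm, Ī = 110 543 mm⁴.
Centroid: x̄ = ΣA·x / ΣA = 19.28 mm.
Transfer each piece to the vertical centroidal axis using Ī + A·d² with d = x − 19.28:
  web: d = -12.28 mm → contributes +280 690 mm⁴
  top flange (beyond web): d = 20.22 mm → contributes +319 101 mm⁴
  bottom flange (beyond web): d = 20.22 mm → contributes +319 101 mm⁴
Total I = 918 892 mm⁴.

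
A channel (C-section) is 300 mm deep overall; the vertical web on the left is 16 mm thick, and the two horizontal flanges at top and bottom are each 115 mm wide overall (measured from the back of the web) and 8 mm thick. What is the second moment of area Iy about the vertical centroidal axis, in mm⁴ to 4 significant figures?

Iy ≈ 5.334 × 10⁶ mm⁴

Split into non-overlapping primitives; take the origin at the lower-left of the bounding box.
Web: 16 × 300, A = 4 800 mm², x = 8 mm, Ī = 102 400 mm⁴.
Top flange (beyond web): 99 × 8, A = 792 mm², x = 65.5 mm, Ī = 646 866 mm⁴.
Bottom flange (beyond web): 99 × 8, A = 792 mm², x = 65.5 mm, Ī = 646 866 mm⁴.
Centroid: x̄ = ΣA·x / ΣA = 22.2669 mm.
Transfer each piece to the vertical centroidal axis using Ī + A·d² with d = x − 22.2669:
  web: d = -14.2669 mm → contributes +1 079 416 mm⁴
  top flange (beyond web): d = 43.2331 mm → contributes +2 127 193 mm⁴
  bottom flange (beyond web): d = 43.2331 mm → contributes +2 127 193 mm⁴
Total I = 5 333 801 mm⁴.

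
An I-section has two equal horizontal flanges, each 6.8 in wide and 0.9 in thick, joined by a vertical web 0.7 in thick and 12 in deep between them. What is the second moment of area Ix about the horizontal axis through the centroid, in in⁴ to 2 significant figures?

Split into non-overlapping primitives; take the origin at the lower-left of the bounding box.
Bottom flange: 6.8 × 0.9, A = 6.12 in², y = 0.45 in, Ī = 0.4131 in⁴.
Web: 0.7 × 12, A = 8.4 in², y = 6.9 in, Ī = 100.8 in⁴.
Top flange: 6.8 × 0.9, A = 6.12 in², y = 13.35 in, Ī = 0.4131 in⁴.
By symmetry the centroid is at mid-height, ȳ = 6.9 in.
Transfer each piece to the horizontal axis through the centroid using Ī + A·d² with d = y − 6.9:
  bottom flange: d = -6.45 in → contributes +255 in⁴
  web: d = 0 in → contributes +100.8 in⁴
  top flange: d = 6.45 in → contributes +255 in⁴
Total I = 610.8 in⁴.

Ix ≈ 610 in⁴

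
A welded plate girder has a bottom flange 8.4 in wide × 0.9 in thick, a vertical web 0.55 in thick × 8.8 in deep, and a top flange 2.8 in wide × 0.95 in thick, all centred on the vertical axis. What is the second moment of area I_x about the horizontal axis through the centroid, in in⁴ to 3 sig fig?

Break the section into simple shapes (no overlaps), measuring from the bottom-left corner of the bounding box.
Bottom plate: 8.4 × 0.9, A = 7.56 in², y = 0.45 in, Ī = 0.5103 in⁴.
Web plate: 0.55 × 8.8, A = 4.84 in², y = 5.3 in, Ī = 31.234 in⁴.
Top plate: 2.8 × 0.95, A = 2.66 in², y = 10.175 in, Ī = 0.20005 in⁴.
Centroid: ȳ = ΣA·y / ΣA = 3.7264 in.
Transfer each piece to the horizontal axis through the centroid using Ī + A·d² with d = y − 3.7264:
  bottom plate: d = -3.2764 in → contributes +81.665 in⁴
  web plate: d = 1.5736 in → contributes +43.219 in⁴
  top plate: d = 6.4486 in → contributes +110.81 in⁴
Total I = 235.7 in⁴.

I_x ≈ 236 in⁴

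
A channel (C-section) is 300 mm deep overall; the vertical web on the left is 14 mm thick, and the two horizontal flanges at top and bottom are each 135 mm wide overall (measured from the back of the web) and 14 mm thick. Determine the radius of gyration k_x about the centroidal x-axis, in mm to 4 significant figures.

k_x ≈ 115.3 mm

Decompose the section into non-overlapping parts with the origin at the bottom-left of its bounding rectangle.
Web: 14 × 300, A = 4 200 mm², y = 150 mm, Ī = 31 500 000 mm⁴.
Top flange (beyond web): 121 × 14, A = 1 694 mm², y = 293 mm, Ī = 27668.7 mm⁴.
Bottom flange (beyond web): 121 × 14, A = 1 694 mm², y = 7 mm, Ī = 27668.7 mm⁴.
By symmetry the centroid is at mid-height, ȳ = 150 mm.
Transfer each piece to the centroidal x-axis using Ī + A·d² with d = y − 150:
  web: d = 0 mm → contributes +31 500 000 mm⁴
  top flange (beyond web): d = 143 mm → contributes +34 668 275 mm⁴
  bottom flange (beyond web): d = -143 mm → contributes +34 668 275 mm⁴
Total I = 100 836 549 mm⁴.
Radius of gyration: k = √(I/A) = √(100 836 549 / 7 588) = 115.278 mm.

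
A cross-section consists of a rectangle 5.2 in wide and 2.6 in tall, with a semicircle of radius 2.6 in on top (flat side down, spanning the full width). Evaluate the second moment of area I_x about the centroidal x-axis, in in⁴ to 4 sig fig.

Treat the section as a set of non-overlapping primitives; coordinates are from the bounding-box lower-left.
Rectangular body: 5.2 × 2.6, A = 13.52 in², y = 1.3 in, Ī = 7.61627 in⁴.
Semicircular cap: semicircle r = 2.6, A = 10.6186 in², y = 3.70347 in, Ī = 5.01563 in⁴.
Centroid: ȳ = ΣA·y / ΣA = 2.35729 in.
Transfer each piece to the centroidal x-axis using Ī + A·d² with d = y − 2.35729:
  rectangular body: d = -1.05729 in → contributes +22.7298 in⁴
  semicircular cap: d = 1.34618 in → contributes +24.2587 in⁴
Total I = 46.9885 in⁴.

I_x ≈ 46.99 in⁴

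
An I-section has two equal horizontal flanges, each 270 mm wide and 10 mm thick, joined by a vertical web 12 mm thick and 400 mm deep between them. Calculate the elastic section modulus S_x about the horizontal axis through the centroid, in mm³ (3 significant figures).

S_x ≈ 1.39 × 10⁶ mm³

Break the section into simple shapes (no overlaps), measuring from the bottom-left corner of the bounding box.
Bottom flange: 270 × 10, A = 2 700 mm², y = 5 mm, Ī = 22 500 mm⁴.
Web: 12 × 400, A = 4 800 mm², y = 210 mm, Ī = 64 000 000 mm⁴.
Top flange: 270 × 10, A = 2 700 mm², y = 415 mm, Ī = 22 500 mm⁴.
By symmetry the centroid is at mid-height, ȳ = 210 mm.
Transfer each piece to the horizontal axis through the centroid using Ī + A·d² with d = y − 210:
  bottom flange: d = -205 mm → contributes +113 490 000 mm⁴
  web: d = 0 mm → contributes +64 000 000 mm⁴
  top flange: d = 205 mm → contributes +113 490 000 mm⁴
Total I = 290 980 000 mm⁴.
Extreme fibre distance c = 210 mm; S = I/c = 1 385 619 mm³.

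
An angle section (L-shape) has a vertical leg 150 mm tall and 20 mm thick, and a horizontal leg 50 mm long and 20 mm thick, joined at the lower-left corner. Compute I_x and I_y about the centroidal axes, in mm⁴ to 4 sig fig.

Treat the section as a set of non-overlapping primitives; coordinates are from the bounding-box lower-left.
Vertical leg: 20 × 150, A = 3 000 mm², y = 75 mm, Ī = 5 625 000 mm⁴.
Horizontal leg (remainder): 30 × 20, A = 600 mm², y = 10 mm, Ī = 20 000 mm⁴.
Centroid: ȳ = ΣA·y / ΣA = 64.1667 mm.
Transfer each piece to the centroidal x-axis using Ī + A·d² with d = y − 64.1667:
  vertical leg: d = 10.8333 mm → contributes +5 977 083 mm⁴
  horizontal leg (remainder): d = -54.1667 mm → contributes +1 780 417 mm⁴
Total I = 7 757 500 mm⁴.
For the y-axis: x̄ = 14.1667 mm.
Repeating about the centroidal y-axis gives I_y = 457 500 mm⁴.

I_x ≈ 7.758 × 10⁶ mm⁴, I_y ≈ 4.575 × 10⁵ mm⁴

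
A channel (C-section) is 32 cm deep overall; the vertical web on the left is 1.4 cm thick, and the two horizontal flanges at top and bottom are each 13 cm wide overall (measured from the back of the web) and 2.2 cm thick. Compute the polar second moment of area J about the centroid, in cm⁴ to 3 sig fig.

Break the section into simple shapes (no overlaps), measuring from the bottom-left corner of the bounding box.
Web: 1.4 × 32, A = 44.8 cm², y = 16 cm, Ī = 3822.9 cm⁴.
Top flange (beyond web): 11.6 × 2.2, A = 25.52 cm², y = 30.9 cm, Ī = 10.293 cm⁴.
Bottom flange (beyond web): 11.6 × 2.2, A = 25.52 cm², y = 1.1 cm, Ī = 10.293 cm⁴.
By symmetry the centroid is at mid-height, ȳ = 16 cm.
Transfer each piece to the centroidal x-axis using Ī + A·d² with d = y − 16:
  web: d = 0 cm → contributes +3822.9 cm⁴
  top flange (beyond web): d = 14.9 cm → contributes +5 676 cm⁴
  bottom flange (beyond web): d = -14.9 cm → contributes +5 676 cm⁴
Total I = 15 175 cm⁴.
For the y-axis: x̄ = 4.1616 cm.
Repeating about the centroidal y-axis gives I_y = 1587.7 cm⁴.
Polar second moment: J = I_x + I_y = 16 763 cm⁴.

J ≈ 1.68 × 10⁴ cm⁴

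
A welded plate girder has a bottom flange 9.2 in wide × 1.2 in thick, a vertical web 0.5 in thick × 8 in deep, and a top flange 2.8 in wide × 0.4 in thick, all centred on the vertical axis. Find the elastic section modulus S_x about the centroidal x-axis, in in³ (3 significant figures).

S_x ≈ 19.9 in³

Break the section into simple shapes (no overlaps), measuring from the bottom-left corner of the bounding box.
Bottom plate: 9.2 × 1.2, A = 11.04 in², y = 0.6 in, Ī = 1.3248 in⁴.
Web plate: 0.5 × 8, A = 4 in², y = 5.2 in, Ī = 21.333 in⁴.
Top plate: 2.8 × 0.4, A = 1.12 in², y = 9.4 in, Ī = 0.014933 in⁴.
Centroid: ȳ = ΣA·y / ΣA = 2.3485 in.
Transfer each piece to the centroidal x-axis using Ī + A·d² with d = y − 2.3485:
  bottom plate: d = -1.7485 in → contributes +35.077 in⁴
  web plate: d = 2.8515 in → contributes +53.857 in⁴
  top plate: d = 7.0515 in → contributes +55.705 in⁴
Total I = 144.64 in⁴.
Extreme fibre distance c = 7.2515 in; S = I/c = 19.946 in³.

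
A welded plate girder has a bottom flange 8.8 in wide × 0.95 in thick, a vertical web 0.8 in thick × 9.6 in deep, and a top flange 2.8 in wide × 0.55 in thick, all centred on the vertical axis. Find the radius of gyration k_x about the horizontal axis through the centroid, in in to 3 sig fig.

k_x ≈ 3.82 in

Split into non-overlapping primitives; take the origin at the lower-left of the bounding box.
Bottom plate: 8.8 × 0.95, A = 8.36 in², y = 0.475 in, Ī = 0.62874 in⁴.
Web plate: 0.8 × 9.6, A = 7.68 in², y = 5.75 in, Ī = 58.982 in⁴.
Top plate: 2.8 × 0.55, A = 1.54 in², y = 10.825 in, Ī = 0.038821 in⁴.
Centroid: ȳ = ΣA·y / ΣA = 3.6861 in.
Transfer each piece to the horizontal axis through the centroid using Ī + A·d² with d = y − 3.6861:
  bottom plate: d = -3.2111 in → contributes +86.83 in⁴
  web plate: d = 2.0639 in → contributes +91.697 in⁴
  top plate: d = 7.1389 in → contributes +78.523 in⁴
Total I = 257.05 in⁴.
Radius of gyration: k = √(I/A) = √(257.05 / 17.58) = 3.8238 in.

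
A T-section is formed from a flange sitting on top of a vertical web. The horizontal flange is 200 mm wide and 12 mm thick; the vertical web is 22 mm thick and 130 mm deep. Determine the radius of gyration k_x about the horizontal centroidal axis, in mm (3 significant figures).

k_x ≈ 45.0 mm

Split into non-overlapping primitives; take the origin at the lower-left of the bounding box.
Flange: 200 × 12, A = 2 400 mm², y = 136 mm, Ī = 28 800 mm⁴.
Web: 22 × 130, A = 2 860 mm², y = 65 mm, Ī = 4 027 833 mm⁴.
Centroid: ȳ = ΣA·y / ΣA = 97.395 mm.
Transfer each piece to the horizontal centroidal axis using Ī + A·d² with d = y − 97.395:
  flange: d = 38.605 mm → contributes +3 605 549 mm⁴
  web: d = -32.395 mm → contributes +7 029 301 mm⁴
Total I = 10 634 851 mm⁴.
Radius of gyration: k = √(I/A) = √(10 634 851 / 5 260) = 44.965 mm.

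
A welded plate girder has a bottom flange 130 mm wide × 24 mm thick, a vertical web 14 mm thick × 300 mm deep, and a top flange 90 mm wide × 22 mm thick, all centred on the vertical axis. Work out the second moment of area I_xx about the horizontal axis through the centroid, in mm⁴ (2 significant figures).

Decompose the section into non-overlapping parts with the origin at the bottom-left of its bounding rectangle.
Bottom plate: 130 × 24, A = 3 120 mm², y = 12 mm, Ī = 149 760 mm⁴.
Web plate: 14 × 300, A = 4 200 mm², y = 174 mm, Ī = 31 500 000 mm⁴.
Top plate: 90 × 22, A = 1 980 mm², y = 335 mm, Ī = 79 860 mm⁴.
Centroid: ȳ = ΣA·y / ΣA = 153.9 mm.
Transfer each piece to the horizontal axis through the centroid using Ī + A·d² with d = y − 153.9:
  bottom plate: d = -141.9 mm → contributes +62 998 573 mm⁴
  web plate: d = 20.07 mm → contributes +33 191 944 mm⁴
  top plate: d = 181.1 mm → contributes +64 997 517 mm⁴
Total I = 161 188 033 mm⁴.

I_xx ≈ 1.6 × 10⁸ mm⁴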